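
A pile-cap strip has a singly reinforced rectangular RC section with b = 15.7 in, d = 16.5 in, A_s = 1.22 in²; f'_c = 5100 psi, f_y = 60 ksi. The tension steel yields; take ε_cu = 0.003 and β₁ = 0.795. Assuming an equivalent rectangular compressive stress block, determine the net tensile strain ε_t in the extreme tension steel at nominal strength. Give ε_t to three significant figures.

a = A_s f_y/(0.85 f'_c b) = 1.076 in.
β₁ = 0.795, so c = a/β₁ = 1.076/0.795 = 1.353 in.
From the linear strain diagram with ε_cu = 0.003: ε_t = 0.003 (d − c)/c = 0.003 × (16.5 − 1.353)/1.353 = 0.0336.
Since ε_t ≥ 0.005, the section is tension-controlled.

ε_t ≈ 0.0336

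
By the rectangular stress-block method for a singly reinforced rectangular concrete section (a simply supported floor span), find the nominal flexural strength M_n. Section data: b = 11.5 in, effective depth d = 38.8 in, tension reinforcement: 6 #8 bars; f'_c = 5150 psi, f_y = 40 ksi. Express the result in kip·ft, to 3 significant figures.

A_s = 6 × 0.79 = 4.74 in².
T = A_s f_y = 4.74 × 40 = 189.6 kips.
a = T/(0.85 f'_c b) = 189.6/(0.85 × 5.15 × 11.5) = 3.766 in.
M_n = T(d − a/2) = 189.6 × (38.8 − 1.883) = 6999.5 kip·in = 6999.5/12 = 583.29 kip·ft.

M_n ≈ 583 kip·ft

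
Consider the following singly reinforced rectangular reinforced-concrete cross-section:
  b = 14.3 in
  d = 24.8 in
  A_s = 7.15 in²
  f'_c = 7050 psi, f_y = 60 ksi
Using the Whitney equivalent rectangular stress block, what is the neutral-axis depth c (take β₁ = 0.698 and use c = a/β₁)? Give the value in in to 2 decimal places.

c ≈ 7.17 in

T = A_s f_y = 7.15 × 60 = 429 kips.
a = T/(0.85 f'_c b) = 429/(0.85 × 7.05 × 14.3) = 5.0063 in.
With β₁ = 0.698, c = a/β₁ = 5.0063/0.698 = 7.17 in.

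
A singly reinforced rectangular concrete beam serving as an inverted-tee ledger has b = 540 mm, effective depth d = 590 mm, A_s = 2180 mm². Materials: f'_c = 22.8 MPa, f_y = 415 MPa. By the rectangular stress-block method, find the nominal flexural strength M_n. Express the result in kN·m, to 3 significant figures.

T = A_s f_y = 2180 × 415 = 904700 N = 904.7 kN.
From C = T: a = T/(0.85 f'_c b) = 904700/(0.85 × 22.8 × 540) = 86.45 mm.
M_n = T(d − a/2) = 904.7 kN × (590 − 43.225) mm = 494.67 kN·m.

M_n ≈ 495 kN·m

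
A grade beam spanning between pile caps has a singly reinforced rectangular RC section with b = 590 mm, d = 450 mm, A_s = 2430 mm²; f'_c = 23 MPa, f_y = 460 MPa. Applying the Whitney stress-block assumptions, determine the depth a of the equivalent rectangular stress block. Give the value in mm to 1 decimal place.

T = A_s f_y = 2430 × 460 = 1117800 N = 1117.8 kN.
Setting C = 0.85 f'_c a b equal to T: a = 1117800/(0.85 × 23 × 590) = 96.9 mm.

a ≈ 96.9 mm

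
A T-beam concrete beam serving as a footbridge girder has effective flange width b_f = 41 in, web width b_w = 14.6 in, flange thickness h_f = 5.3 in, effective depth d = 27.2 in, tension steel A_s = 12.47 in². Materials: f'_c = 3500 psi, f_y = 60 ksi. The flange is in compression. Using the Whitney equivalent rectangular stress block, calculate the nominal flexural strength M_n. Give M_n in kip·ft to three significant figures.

Tension: T = A_s f_y = 12.47 × 60 = 748.2 kips.
Try a within the flange: a = T/(0.85 f'_c b_f) = 748.2/(0.85 × 3.5 × 41) = 6.134 in.
a = 6.134 > h_f = 5.3 in: the block extends into the web. Split into flange-overhang and web parts.
C_f = 0.85 f'_c (b_f − b_w) h_f = 0.85 × 3.5 × (41 − 14.6) × 5.3 = 416.3 kips.
Remaining web compression depth: a_w = (T − C_f)/(0.85 f'_c b_w) = (748.2 − 416.3)/(0.85 × 3.5 × 14.6) = 7.641 in.
M_n = C_f(d − h_f/2) + (T − C_f)(d − a_w/2) = 416.3 × (27.2 − 2.65) + 331.9 × (27.2 − 3.8205) = 10220.2 + 7759.7 = 17979.9 kip·in.
M_n = 17979.9/12 = 1498.33 kip·ft.

M_n ≈ 1500 kip·ft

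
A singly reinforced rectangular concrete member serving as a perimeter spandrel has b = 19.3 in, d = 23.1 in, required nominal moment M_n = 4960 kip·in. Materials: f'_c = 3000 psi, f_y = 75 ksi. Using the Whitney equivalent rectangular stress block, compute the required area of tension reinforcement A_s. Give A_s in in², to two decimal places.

A_s ≈ 3.20 in²

From M_n = 0.85 f'_c a b (d − a/2):
a = d − √(d² − 2M_n/(0.85 f'_c b)) = 23.1 − √(23.1² − 2 × 4960/(0.85 × 3 × 19.3)) = 4.878 in.
A_s = 0.85 f'_c a b / f_y = 0.85 × 3 × 4.878 × 19.3 / 75 = 3.201 in².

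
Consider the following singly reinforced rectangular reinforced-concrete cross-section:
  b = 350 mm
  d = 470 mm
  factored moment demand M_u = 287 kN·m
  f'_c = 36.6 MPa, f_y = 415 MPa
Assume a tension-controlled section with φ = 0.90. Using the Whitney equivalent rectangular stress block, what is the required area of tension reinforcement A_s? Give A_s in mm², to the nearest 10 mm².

M_n = M_u/φ = 287/0.90 = 318.889 kN·m.
With M_n = 0.85 f'_c a b (d − a/2), solve the quadratic for a:
a = d − √(d² − 2M_n/(0.85 f'_c b)) = 470 − √(470² − 2 × 318.889×10⁶/(0.85 × 36.6 × 350)) = 67.10 mm.
A_s = 0.85 f'_c a b / f_y = 0.85 × 36.6 × 67.10 × 350 / 415 = 1760.5 mm².

A_s ≈ 1760 mm²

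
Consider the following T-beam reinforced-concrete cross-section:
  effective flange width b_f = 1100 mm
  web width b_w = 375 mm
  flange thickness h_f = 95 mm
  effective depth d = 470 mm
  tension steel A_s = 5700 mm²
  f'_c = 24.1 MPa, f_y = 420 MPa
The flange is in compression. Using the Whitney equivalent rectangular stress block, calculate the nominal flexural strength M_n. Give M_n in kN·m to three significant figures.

Tension: T = A_s f_y = 5700 × 420 = 2394000 N.
Try a within the flange: a = T/(0.85 f'_c b_f) = 2394000/(0.85 × 24.1 × 1100) = 106.24 mm.
a = 106.24 > h_f = 95 mm: the block extends into the web. Split into flange-overhang and web parts.
C_f = 0.85 f'_c (b_f − b_w) h_f = 0.85 × 24.1 × (1100 − 375) × 95 = 1410904 N.
Remaining web compression depth: a_w = (T − C_f)/(0.85 f'_c b_w) = (2394000 − 1410904)/(0.85 × 24.1 × 375) = 127.98 mm.
M_n = C_f(d − h_f/2) + (T − C_f)(d − a_w/2) = 1410904 × (470 − 47.5) + 983096 × (470 − 63.99) = 596.11 + 399.15 = 995.26 × 10⁶ N·mm.
M_n = 995.26 kN·m.

M_n ≈ 995 kN·m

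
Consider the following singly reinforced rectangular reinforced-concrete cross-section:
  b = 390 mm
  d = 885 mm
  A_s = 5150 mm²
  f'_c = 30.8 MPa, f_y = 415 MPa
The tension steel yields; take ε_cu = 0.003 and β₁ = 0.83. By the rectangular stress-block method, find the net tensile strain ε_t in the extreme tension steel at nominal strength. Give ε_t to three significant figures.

a = A_s f_y/(0.85 f'_c b) = 209.32 mm.
β₁ = 0.83, so c = a/β₁ = 209.32/0.83 = 252.19 mm.
From the linear strain diagram with ε_cu = 0.003: ε_t = 0.003 (d − c)/c = 0.003 × (885 − 252.19)/252.19 = 0.00753.
Since ε_t ≥ 0.005, the section is tension-controlled.

ε_t ≈ 0.00753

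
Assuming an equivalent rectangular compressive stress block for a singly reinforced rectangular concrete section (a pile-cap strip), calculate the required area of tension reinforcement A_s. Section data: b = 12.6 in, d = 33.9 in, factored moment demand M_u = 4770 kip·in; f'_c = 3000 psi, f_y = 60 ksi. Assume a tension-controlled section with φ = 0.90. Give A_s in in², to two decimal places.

M_n = M_u/φ = 4770/0.90 = 5300 kip·in.
From M_n = 0.85 f'_c a b (d − a/2):
a = d − √(d² − 2M_n/(0.85 f'_c b)) = 33.9 − √(33.9² − 2 × 5300/(0.85 × 3 × 12.6)) = 5.277 in.
A_s = 0.85 f'_c a b / f_y = 0.85 × 3 × 5.277 × 12.6 / 60 = 2.826 in².

A_s ≈ 2.83 in²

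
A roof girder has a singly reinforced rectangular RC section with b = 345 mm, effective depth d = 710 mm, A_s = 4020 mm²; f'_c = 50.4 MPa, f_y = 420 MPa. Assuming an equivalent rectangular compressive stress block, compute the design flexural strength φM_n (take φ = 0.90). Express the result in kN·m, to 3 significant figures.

T = A_s f_y = 4020 × 420 = 1688400 N = 1688.4 kN.
From C = T: a = T/(0.85 f'_c b) = 1688400/(0.85 × 50.4 × 345) = 114.24 mm.
M_n = T(d − a/2) = 1688.4 kN × (710 − 57.12) mm = 1102.32 kN·m.
φM_n = 0.90 × 1102.32 = 992.09 kN·m.

φM_n ≈ 992 kN·m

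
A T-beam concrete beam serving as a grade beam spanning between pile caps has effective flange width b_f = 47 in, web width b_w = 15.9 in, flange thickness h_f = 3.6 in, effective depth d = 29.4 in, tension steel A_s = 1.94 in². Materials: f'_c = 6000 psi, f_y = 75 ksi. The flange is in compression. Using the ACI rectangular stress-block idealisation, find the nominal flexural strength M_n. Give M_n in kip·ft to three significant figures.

Tension: T = A_s f_y = 1.94 × 75 = 145.5 kips.
Try a within the flange: a = T/(0.85 f'_c b_f) = 145.5/(0.85 × 6 × 47) = 0.607 in.
Since a = 0.607 ≤ h_f = 3.6 in, the stress block lies entirely in the flange; analyse as a rectangular beam of width b_f.
M_n = T(d − a/2) = 145.5 × (29.4 − 0.3035) = 4233.5 kip·in.
M_n = 4233.5/12 = 352.79 kip·ft.

M_n ≈ 353 kip·ft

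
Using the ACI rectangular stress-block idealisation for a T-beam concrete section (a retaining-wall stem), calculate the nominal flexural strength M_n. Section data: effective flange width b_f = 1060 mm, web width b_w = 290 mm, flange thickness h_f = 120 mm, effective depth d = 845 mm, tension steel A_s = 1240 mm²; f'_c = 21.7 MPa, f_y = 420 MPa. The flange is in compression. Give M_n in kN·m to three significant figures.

M_n ≈ 433 kN·m

Tension: T = A_s f_y = 1240 × 420 = 520800 N.
Try a within the flange: a = T/(0.85 f'_c b_f) = 520800/(0.85 × 21.7 × 1060) = 26.64 mm.
Since a = 26.64 ≤ h_f = 120 mm, the stress block lies entirely in the flange; analyse as a rectangular beam of width b_f.
M_n = T(d − a/2) = 520800 × (845 − 13.32) = 433.14 × 10⁶ N·mm.
M_n = 433.14 kN·m.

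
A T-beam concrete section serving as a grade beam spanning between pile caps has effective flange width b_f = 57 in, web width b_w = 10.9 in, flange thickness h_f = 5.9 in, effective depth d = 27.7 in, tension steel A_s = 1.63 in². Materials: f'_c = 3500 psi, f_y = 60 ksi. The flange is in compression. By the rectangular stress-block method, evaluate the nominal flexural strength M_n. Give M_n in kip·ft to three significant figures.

M_n ≈ 223 kip·ft

Tension: T = A_s f_y = 1.63 × 60 = 97.8 kips.
Try a within the flange: a = T/(0.85 f'_c b_f) = 97.8/(0.85 × 3.5 × 57) = 0.577 in.
Since a = 0.577 ≤ h_f = 5.9 in, the stress block lies entirely in the flange; analyse as a rectangular beam of width b_f.
M_n = T(d − a/2) = 97.8 × (27.7 − 0.2885) = 2680.8 kip·in.
M_n = 2680.8/12 = 223.40 kip·ft.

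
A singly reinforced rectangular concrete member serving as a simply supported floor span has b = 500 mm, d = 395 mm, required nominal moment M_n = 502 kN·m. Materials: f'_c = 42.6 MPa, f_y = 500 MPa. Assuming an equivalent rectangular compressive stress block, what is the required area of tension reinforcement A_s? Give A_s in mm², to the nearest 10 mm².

With M_n = 0.85 f'_c a b (d − a/2), solve the quadratic for a:
a = d − √(d² − 2M_n/(0.85 f'_c b)) = 395 − √(395² − 2 × 502×10⁶/(0.85 × 42.6 × 500)) = 77.87 mm.
A_s = 0.85 f'_c a b / f_y = 0.85 × 42.6 × 77.87 × 500 / 500 = 2819.7 mm².

A_s ≈ 2820 mm²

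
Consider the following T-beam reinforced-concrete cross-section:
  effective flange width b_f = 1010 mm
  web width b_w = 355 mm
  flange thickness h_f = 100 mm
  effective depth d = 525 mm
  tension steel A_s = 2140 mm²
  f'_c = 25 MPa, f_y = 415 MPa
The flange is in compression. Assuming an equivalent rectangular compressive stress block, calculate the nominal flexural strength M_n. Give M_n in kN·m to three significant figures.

Tension: T = A_s f_y = 2140 × 415 = 888100 N.
Try a within the flange: a = T/(0.85 f'_c b_f) = 888100/(0.85 × 25 × 1010) = 41.38 mm.
Since a = 41.38 ≤ h_f = 100 mm, the stress block lies entirely in the flange; analyse as a rectangular beam of width b_f.
M_n = T(d − a/2) = 888100 × (525 − 20.69) = 447.88 × 10⁶ N·mm.
M_n = 447.88 kN·m.

M_n ≈ 448 kN·m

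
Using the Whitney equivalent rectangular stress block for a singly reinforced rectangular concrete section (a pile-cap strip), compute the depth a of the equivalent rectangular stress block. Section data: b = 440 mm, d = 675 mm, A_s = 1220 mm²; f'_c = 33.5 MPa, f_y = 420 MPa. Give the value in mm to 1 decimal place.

T = A_s f_y = 1220 × 420 = 512400 N = 512.4 kN.
Setting C = 0.85 f'_c a b equal to T: a = 512400/(0.85 × 33.5 × 440) = 40.9 mm.

a ≈ 40.9 mm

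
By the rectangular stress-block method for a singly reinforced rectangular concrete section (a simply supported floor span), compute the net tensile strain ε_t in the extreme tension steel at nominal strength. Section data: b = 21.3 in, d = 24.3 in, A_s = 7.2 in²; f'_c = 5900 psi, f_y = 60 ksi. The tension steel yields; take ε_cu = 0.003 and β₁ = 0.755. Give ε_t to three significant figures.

ε_t ≈ 0.0106

a = A_s f_y/(0.85 f'_c b) = 4.044 in.
β₁ = 0.755, so c = a/β₁ = 4.044/0.755 = 5.356 in.
From the linear strain diagram with ε_cu = 0.003: ε_t = 0.003 (d − c)/c = 0.003 × (24.3 − 5.356)/5.356 = 0.0106.
Since ε_t ≥ 0.005, the section is tension-controlled.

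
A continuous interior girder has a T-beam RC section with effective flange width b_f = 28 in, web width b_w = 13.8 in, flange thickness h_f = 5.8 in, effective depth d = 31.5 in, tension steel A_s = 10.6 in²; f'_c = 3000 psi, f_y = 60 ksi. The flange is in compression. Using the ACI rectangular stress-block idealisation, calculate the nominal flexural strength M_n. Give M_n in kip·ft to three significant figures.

M_n ≈ 1400 kip·ft

Tension: T = A_s f_y = 10.6 × 60 = 636 kips.
Try a within the flange: a = T/(0.85 f'_c b_f) = 636/(0.85 × 3 × 28) = 8.908 in.
a = 8.908 > h_f = 5.8 in: the block extends into the web. Split into flange-overhang and web parts.
C_f = 0.85 f'_c (b_f − b_w) h_f = 0.85 × 3 × (28 − 13.8) × 5.8 = 210.0 kips.
Remaining web compression depth: a_w = (T − C_f)/(0.85 f'_c b_w) = (636 − 210.0)/(0.85 × 3 × 13.8) = 12.106 in.
M_n = C_f(d − h_f/2) + (T − C_f)(d − a_w/2) = 210.0 × (31.5 − 2.9) + 426 × (31.5 − 6.053) = 6006.0 + 10840.4 = 16846.4 kip·in.
M_n = 16846.4/12 = 1403.87 kip·ft.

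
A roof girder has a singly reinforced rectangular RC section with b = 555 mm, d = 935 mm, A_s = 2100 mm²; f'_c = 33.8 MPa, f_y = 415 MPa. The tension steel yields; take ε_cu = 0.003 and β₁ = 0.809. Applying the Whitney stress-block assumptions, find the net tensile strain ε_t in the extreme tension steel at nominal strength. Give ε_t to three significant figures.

ε_t ≈ 0.0385

a = A_s f_y/(0.85 f'_c b) = 54.66 mm.
β₁ = 0.809, so c = a/β₁ = 54.66/0.809 = 67.56 mm.
From the linear strain diagram with ε_cu = 0.003: ε_t = 0.003 (d − c)/c = 0.003 × (935 − 67.56)/67.56 = 0.0385.
Since ε_t ≥ 0.005, the section is tension-controlled.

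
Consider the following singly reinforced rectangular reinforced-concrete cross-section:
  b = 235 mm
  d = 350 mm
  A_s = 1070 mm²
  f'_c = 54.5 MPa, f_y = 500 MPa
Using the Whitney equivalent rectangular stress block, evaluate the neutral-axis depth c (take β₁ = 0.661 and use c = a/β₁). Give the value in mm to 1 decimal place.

c ≈ 74.3 mm

T = A_s f_y = 1070 × 500 = 535000 N = 535 kN.
Setting C = 0.85 f'_c a b equal to T: a = 535000/(0.85 × 54.5 × 235) = 49.144 mm.
With β₁ = 0.661, c = a/β₁ = 49.144/0.661 = 74.3 mm.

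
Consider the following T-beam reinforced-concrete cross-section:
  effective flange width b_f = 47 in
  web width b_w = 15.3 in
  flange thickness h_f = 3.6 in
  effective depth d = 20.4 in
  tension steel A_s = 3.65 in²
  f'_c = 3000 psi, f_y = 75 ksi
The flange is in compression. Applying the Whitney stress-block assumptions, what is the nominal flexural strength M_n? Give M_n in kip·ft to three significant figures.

M_n ≈ 439 kip·ft

Tension: T = A_s f_y = 3.65 × 75 = 273.75 kips.
Try a within the flange: a = T/(0.85 f'_c b_f) = 273.75/(0.85 × 3 × 47) = 2.284 in.
Since a = 2.284 ≤ h_f = 3.6 in, the stress block lies entirely in the flange; analyse as a rectangular beam of width b_f.
M_n = T(d − a/2) = 273.75 × (20.4 − 1.142) = 5271.9 kip·in.
M_n = 5271.9/12 = 439.33 kip·ft.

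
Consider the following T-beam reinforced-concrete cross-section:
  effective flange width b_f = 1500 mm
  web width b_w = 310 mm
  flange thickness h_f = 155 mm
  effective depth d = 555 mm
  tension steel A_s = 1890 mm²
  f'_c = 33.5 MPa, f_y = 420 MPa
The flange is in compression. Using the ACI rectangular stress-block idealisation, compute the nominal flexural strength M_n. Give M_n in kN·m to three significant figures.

M_n ≈ 433 kN·m

Tension: T = A_s f_y = 1890 × 420 = 793800 N.
Try a within the flange: a = T/(0.85 f'_c b_f) = 793800/(0.85 × 33.5 × 1500) = 18.58 mm.
Since a = 18.58 ≤ h_f = 155 mm, the stress block lies entirely in the flange; analyse as a rectangular beam of width b_f.
M_n = T(d − a/2) = 793800 × (555 − 9.29) = 433.18 × 10⁶ N·mm.
M_n = 433.18 kN·m.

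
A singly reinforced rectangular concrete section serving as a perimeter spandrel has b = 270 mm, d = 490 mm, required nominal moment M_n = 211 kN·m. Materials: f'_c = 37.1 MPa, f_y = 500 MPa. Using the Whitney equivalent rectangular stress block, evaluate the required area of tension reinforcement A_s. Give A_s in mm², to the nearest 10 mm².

With M_n = 0.85 f'_c a b (d − a/2), solve the quadratic for a:
a = d − √(d² − 2M_n/(0.85 f'_c b)) = 490 − √(490² − 2 × 211×10⁶/(0.85 × 37.1 × 270)) = 53.49 mm.
A_s = 0.85 f'_c a b / f_y = 0.85 × 37.1 × 53.49 × 270 / 500 = 910.9 mm².

A_s ≈ 910 mm²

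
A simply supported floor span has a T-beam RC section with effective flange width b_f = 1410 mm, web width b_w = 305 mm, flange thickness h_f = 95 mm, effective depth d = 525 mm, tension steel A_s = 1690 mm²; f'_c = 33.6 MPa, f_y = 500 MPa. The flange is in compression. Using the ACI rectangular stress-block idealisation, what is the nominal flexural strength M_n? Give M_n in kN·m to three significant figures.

Tension: T = A_s f_y = 1690 × 500 = 845000 N.
Try a within the flange: a = T/(0.85 f'_c b_f) = 845000/(0.85 × 33.6 × 1410) = 20.98 mm.
Since a = 20.98 ≤ h_f = 95 mm, the stress block lies entirely in the flange; analyse as a rectangular beam of width b_f.
M_n = T(d − a/2) = 845000 × (525 − 10.49) = 434.76 × 10⁶ N·mm.
M_n = 434.76 kN·m.

M_n ≈ 435 kN·m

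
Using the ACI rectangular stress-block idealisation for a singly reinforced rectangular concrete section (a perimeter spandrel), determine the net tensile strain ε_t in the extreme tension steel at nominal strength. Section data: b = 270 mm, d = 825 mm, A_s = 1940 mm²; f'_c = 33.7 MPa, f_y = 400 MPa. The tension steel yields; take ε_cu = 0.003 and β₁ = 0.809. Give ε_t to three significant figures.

ε_t ≈ 0.0170

a = A_s f_y/(0.85 f'_c b) = 100.33 mm.
β₁ = 0.809, so c = a/β₁ = 100.33/0.809 = 124.02 mm.
From the linear strain diagram with ε_cu = 0.003: ε_t = 0.003 (d − c)/c = 0.003 × (825 − 124.02)/124.02 = 0.0170.
Since ε_t ≥ 0.005, the section is tension-controlled.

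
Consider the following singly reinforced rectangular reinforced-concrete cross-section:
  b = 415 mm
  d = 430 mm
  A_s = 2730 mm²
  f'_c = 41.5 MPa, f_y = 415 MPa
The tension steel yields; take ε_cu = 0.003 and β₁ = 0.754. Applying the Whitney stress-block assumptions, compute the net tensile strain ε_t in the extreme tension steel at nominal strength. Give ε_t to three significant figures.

ε_t ≈ 0.00957

a = A_s f_y/(0.85 f'_c b) = 77.39 mm.
β₁ = 0.754, so c = a/β₁ = 77.39/0.754 = 102.64 mm.
From the linear strain diagram with ε_cu = 0.003: ε_t = 0.003 (d − c)/c = 0.003 × (430 − 102.64)/102.64 = 0.00957.
Since ε_t ≥ 0.005, the section is tension-controlled.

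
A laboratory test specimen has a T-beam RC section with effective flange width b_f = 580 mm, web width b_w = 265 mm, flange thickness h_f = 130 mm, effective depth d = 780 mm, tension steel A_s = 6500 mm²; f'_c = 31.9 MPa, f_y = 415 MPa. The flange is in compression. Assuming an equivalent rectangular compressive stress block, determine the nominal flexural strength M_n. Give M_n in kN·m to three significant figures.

Tension: T = A_s f_y = 6500 × 415 = 2697500 N.
Try a within the flange: a = T/(0.85 f'_c b_f) = 2697500/(0.85 × 31.9 × 580) = 171.52 mm.
a = 171.52 > h_f = 130 mm: the block extends into the web. Split into flange-overhang and web parts.
C_f = 0.85 f'_c (b_f − b_w) h_f = 0.85 × 31.9 × (580 − 265) × 130 = 1110359 N.
Remaining web compression depth: a_w = (T − C_f)/(0.85 f'_c b_w) = (2697500 − 1110359)/(0.85 × 31.9 × 265) = 220.88 mm.
M_n = C_f(d − h_f/2) + (T − C_f)(d − a_w/2) = 1110359 × (780 − 65) + 1587141 × (780 − 110.44) = 793.91 + 1062.69 = 1856.60 × 10⁶ N·mm.
M_n = 1856.60 kN·m.

M_n ≈ 1860 kN·m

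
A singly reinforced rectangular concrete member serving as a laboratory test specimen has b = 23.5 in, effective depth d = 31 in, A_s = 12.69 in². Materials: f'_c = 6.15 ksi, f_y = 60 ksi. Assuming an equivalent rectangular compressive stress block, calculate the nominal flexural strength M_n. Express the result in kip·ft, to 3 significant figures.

T = A_s f_y = 12.69 × 60 = 761.4 kips.
a = T/(0.85 f'_c b) = 761.4/(0.85 × 6.15 × 23.5) = 6.198 in.
M_n = T(d − a/2) = 761.4 × (31 − 3.099) = 21243.8 kip·in = 21243.8/12 = 1770.32 kip·ft.

M_n ≈ 1770 kip·ft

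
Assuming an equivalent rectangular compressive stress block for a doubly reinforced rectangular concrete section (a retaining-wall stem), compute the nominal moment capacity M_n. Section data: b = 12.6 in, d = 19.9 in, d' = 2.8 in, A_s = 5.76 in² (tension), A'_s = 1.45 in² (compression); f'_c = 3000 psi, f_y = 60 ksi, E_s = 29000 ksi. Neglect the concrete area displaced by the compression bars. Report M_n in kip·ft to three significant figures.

M_n ≈ 466 kip·ft

Assume both steels yield.
a = (A_s − A'_s) f_y/(0.85 f'_c b) = (5.76 − 1.45) × 60/(0.85 × 3 × 12.6) = 8.049 in.
c = a/β₁ = 8.049/0.85 = 9.469 in; ε'_s = 0.003(c − d')/c = 0.0021 ≥ ε_y = 0.0021, so the compression steel yields.
M_n = (A_s − A'_s) f_y (d − a/2) + A'_s f_y (d − d') = 258.6 × (19.9 − 4.0245) + 87 × (19.9 − 2.8) = 4105.4 + 1487.7 = 5593.1 kip·in = 5593.1/12 = 466.09 kip·ft.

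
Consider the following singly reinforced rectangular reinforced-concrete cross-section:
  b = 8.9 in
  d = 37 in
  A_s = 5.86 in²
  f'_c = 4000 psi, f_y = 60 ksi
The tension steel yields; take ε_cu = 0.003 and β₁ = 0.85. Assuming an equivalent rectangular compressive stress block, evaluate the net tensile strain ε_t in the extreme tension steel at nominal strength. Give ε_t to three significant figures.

ε_t ≈ 0.00512

a = A_s f_y/(0.85 f'_c b) = 11.619 in.
β₁ = 0.85, so c = a/β₁ = 11.619/0.85 = 13.669 in.
From the linear strain diagram with ε_cu = 0.003: ε_t = 0.003 (d − c)/c = 0.003 × (37 − 13.669)/13.669 = 0.00512.
Since ε_t ≥ 0.005, the section is tension-controlled.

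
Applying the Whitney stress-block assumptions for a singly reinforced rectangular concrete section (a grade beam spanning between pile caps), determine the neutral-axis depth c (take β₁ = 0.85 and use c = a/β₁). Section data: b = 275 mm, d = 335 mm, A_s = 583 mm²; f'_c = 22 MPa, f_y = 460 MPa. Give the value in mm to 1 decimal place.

T = A_s f_y = 583 × 460 = 268180 N = 268.18 kN.
Setting C = 0.85 f'_c a b equal to T: a = 268180/(0.85 × 22 × 275) = 52.150 mm.
With β₁ = 0.85, c = a/β₁ = 52.150/0.85 = 61.4 mm.

c ≈ 61.4 mm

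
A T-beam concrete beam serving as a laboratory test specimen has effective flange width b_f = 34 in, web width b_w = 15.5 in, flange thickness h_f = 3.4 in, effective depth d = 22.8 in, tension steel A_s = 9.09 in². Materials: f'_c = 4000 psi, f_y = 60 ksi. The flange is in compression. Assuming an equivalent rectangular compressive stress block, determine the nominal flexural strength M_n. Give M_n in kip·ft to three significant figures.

Tension: T = A_s f_y = 9.09 × 60 = 545.4 kips.
Try a within the flange: a = T/(0.85 f'_c b_f) = 545.4/(0.85 × 4 × 34) = 4.718 in.
a = 4.718 > h_f = 3.4 in: the block extends into the web. Split into flange-overhang and web parts.
C_f = 0.85 f'_c (b_f − b_w) h_f = 0.85 × 4 × (34 − 15.5) × 3.4 = 213.9 kips.
Remaining web compression depth: a_w = (T − C_f)/(0.85 f'_c b_w) = (545.4 − 213.9)/(0.85 × 4 × 15.5) = 6.290 in.
M_n = C_f(d − h_f/2) + (T − C_f)(d − a_w/2) = 213.9 × (22.8 − 1.7) + 331.5 × (22.8 − 3.145) = 4513.3 + 6515.6 = 11028.9 kip·in.
M_n = 11028.9/12 = 919.08 kip·ft.

M_n ≈ 919 kip·ft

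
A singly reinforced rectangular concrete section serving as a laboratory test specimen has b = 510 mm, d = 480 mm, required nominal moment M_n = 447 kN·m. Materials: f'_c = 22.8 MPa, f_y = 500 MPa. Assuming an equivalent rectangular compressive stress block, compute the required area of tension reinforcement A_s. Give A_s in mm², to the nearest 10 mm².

A_s ≈ 2090 mm²

With M_n = 0.85 f'_c a b (d − a/2), solve the quadratic for a:
a = d − √(d² − 2M_n/(0.85 f'_c b)) = 480 − √(480² − 2 × 447×10⁶/(0.85 × 22.8 × 510)) = 105.90 mm.
A_s = 0.85 f'_c a b / f_y = 0.85 × 22.8 × 105.90 × 510 / 500 = 2093.4 mm².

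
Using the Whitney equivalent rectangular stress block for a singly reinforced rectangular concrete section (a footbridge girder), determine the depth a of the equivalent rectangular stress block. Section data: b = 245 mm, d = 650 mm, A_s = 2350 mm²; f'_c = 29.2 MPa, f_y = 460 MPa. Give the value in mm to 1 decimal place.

T = A_s f_y = 2350 × 460 = 1081000 N = 1081 kN.
Setting C = 0.85 f'_c a b equal to T: a = 1081000/(0.85 × 29.2 × 245) = 177.8 mm.

a ≈ 177.8 mm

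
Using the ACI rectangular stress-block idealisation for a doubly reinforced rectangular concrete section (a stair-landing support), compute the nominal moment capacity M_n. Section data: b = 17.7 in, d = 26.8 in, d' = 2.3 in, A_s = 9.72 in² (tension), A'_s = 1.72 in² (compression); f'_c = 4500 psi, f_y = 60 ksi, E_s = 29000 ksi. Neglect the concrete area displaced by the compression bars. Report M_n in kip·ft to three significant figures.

M_n ≈ 1140 kip·ft

Assume both steels yield.
a = (A_s − A'_s) f_y/(0.85 f'_c b) = (9.72 − 1.72) × 60/(0.85 × 4.5 × 17.7) = 7.090 in.
c = a/β₁ = 7.090/0.825 = 8.594 in; ε'_s = 0.003(c − d')/c = 0.0022 ≥ ε_y = 0.0021, so the compression steel yields.
M_n = (A_s − A'_s) f_y (d − a/2) + A'_s f_y (d − d') = 480 × (26.8 − 3.545) + 103.2 × (26.8 − 2.3) = 11162.4 + 2528.4 = 13690.8 kip·in = 13690.8/12 = 1140.90 kip·ft.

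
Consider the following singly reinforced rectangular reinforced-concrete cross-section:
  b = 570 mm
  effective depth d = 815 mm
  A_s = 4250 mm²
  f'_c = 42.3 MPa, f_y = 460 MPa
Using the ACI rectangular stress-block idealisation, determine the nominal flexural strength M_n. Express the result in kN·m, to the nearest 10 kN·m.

T = A_s f_y = 4250 × 460 = 1955000 N = 1955 kN.
From C = T: a = T/(0.85 f'_c b) = 1955000/(0.85 × 42.3 × 570) = 95.39 mm.
M_n = T(d − a/2) = 1955 kN × (815 − 47.695) mm = 1500.08 kN·m.

M_n ≈ 1500 kN·m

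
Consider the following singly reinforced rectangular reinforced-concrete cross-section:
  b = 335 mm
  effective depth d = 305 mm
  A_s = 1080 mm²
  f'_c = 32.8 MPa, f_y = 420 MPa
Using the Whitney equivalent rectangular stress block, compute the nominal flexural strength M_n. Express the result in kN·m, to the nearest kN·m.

T = A_s f_y = 1080 × 420 = 453600 N = 453.6 kN.
From C = T: a = T/(0.85 f'_c b) = 453600/(0.85 × 32.8 × 335) = 48.57 mm.
M_n = T(d − a/2) = 453.6 kN × (305 − 24.285) mm = 127.33 kN·m.

M_n ≈ 127 kN·m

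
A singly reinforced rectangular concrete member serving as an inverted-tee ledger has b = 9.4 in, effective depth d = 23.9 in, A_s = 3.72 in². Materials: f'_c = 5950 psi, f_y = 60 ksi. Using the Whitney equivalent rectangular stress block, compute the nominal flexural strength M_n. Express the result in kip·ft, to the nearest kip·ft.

M_n ≈ 401 kip·ft

T = A_s f_y = 3.72 × 60 = 223.2 kips.
a = T/(0.85 f'_c b) = 223.2/(0.85 × 5.95 × 9.4) = 4.695 in.
M_n = T(d − a/2) = 223.2 × (23.9 − 2.3475) = 4810.5 kip·in = 4810.5/12 = 400.88 kip·ft.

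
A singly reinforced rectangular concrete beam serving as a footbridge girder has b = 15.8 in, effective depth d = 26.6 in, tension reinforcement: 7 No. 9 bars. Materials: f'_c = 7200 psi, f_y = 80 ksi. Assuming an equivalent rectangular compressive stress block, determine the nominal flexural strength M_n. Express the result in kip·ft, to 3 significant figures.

M_n ≈ 1110 kip·ft

A_s = 7 × 1 = 7 in².
T = A_s f_y = 7 × 80 = 560 kips.
a = T/(0.85 f'_c b) = 560/(0.85 × 7.2 × 15.8) = 5.791 in.
M_n = T(d − a/2) = 560 × (26.6 − 2.8955) = 13274.5 kip·in = 13274.5/12 = 1106.21 kip·ft.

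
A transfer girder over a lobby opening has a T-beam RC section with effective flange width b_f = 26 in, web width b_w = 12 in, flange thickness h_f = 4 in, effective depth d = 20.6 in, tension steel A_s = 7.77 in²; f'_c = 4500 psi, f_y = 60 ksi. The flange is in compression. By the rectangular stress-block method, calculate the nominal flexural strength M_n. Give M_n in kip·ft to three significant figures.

M_n ≈ 707 kip·ft

Tension: T = A_s f_y = 7.77 × 60 = 466.2 kips.
Try a within the flange: a = T/(0.85 f'_c b_f) = 466.2/(0.85 × 4.5 × 26) = 4.688 in.
a = 4.688 > h_f = 4 in: the block extends into the web. Split into flange-overhang and web parts.
C_f = 0.85 f'_c (b_f − b_w) h_f = 0.85 × 4.5 × (26 − 12) × 4 = 214.2 kips.
Remaining web compression depth: a_w = (T − C_f)/(0.85 f'_c b_w) = (466.2 − 214.2)/(0.85 × 4.5 × 12) = 5.490 in.
M_n = C_f(d − h_f/2) + (T − C_f)(d − a_w/2) = 214.2 × (20.6 − 2) + 252 × (20.6 − 2.745) = 3984.1 + 4499.5 = 8483.6 kip·in.
M_n = 8483.6/12 = 706.97 kip·ft.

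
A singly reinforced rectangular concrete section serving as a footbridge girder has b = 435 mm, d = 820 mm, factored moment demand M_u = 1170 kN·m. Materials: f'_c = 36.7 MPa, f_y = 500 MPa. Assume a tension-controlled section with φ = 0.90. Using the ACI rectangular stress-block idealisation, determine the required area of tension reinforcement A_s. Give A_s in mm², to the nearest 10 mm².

A_s ≈ 3440 mm²

M_n = M_u/φ = 1170/0.90 = 1300 kN·m.
With M_n = 0.85 f'_c a b (d − a/2), solve the quadratic for a:
a = d − √(d² − 2M_n/(0.85 f'_c b)) = 820 − √(820² − 2 × 1300×10⁶/(0.85 × 36.7 × 435)) = 126.60 mm.
A_s = 0.85 f'_c a b / f_y = 0.85 × 36.7 × 126.60 × 435 / 500 = 3435.9 mm².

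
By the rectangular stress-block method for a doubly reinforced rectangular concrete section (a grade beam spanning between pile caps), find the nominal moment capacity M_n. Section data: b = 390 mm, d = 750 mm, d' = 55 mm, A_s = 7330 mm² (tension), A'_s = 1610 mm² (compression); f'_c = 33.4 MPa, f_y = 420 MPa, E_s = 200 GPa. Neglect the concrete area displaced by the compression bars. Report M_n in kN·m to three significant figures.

M_n ≈ 2010 kN·m

Assume both tension and compression steel yield.
Net tension couple steel: A_s − A'_s = 5720 mm².
a = (A_s − A'_s) f_y / (0.85 f'_c b) = 2402400/(0.85 × 33.4 × 390) = 216.98 mm.
c = a/β₁ = 216.98/0.811 = 267.55 mm; ε'_s = 0.003(c − d')/c = 0.0024 ≥ f_y/E_s = 0.0021, so compression steel does yield.
M_n = (A_s − A'_s) f_y (d − a/2) + A'_s f_y (d − d') = [2402400 × (750 − 108.49) + 676200 × (750 − 55)] × 10⁻⁶ = 1541.16 + 469.96 = 2011.12 kN·m.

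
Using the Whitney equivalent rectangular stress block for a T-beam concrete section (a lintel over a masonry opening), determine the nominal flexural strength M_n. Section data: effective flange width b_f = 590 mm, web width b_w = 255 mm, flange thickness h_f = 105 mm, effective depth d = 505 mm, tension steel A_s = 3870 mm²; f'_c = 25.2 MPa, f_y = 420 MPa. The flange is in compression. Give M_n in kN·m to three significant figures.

M_n ≈ 712 kN·m

Tension: T = A_s f_y = 3870 × 420 = 1625400 N.
Try a within the flange: a = T/(0.85 f'_c b_f) = 1625400/(0.85 × 25.2 × 590) = 128.61 mm.
a = 128.61 > h_f = 105 mm: the block extends into the web. Split into flange-overhang and web parts.
C_f = 0.85 f'_c (b_f − b_w) h_f = 0.85 × 25.2 × (590 − 255) × 105 = 753449 N.
Remaining web compression depth: a_w = (T − C_f)/(0.85 f'_c b_w) = (1625400 − 753449)/(0.85 × 25.2 × 255) = 159.64 mm.
M_n = C_f(d − h_f/2) + (T − C_f)(d − a_w/2) = 753449 × (505 − 52.5) + 871951 × (505 − 79.82) = 340.94 + 370.74 = 711.68 × 10⁶ N·mm.
M_n = 711.68 kN·m.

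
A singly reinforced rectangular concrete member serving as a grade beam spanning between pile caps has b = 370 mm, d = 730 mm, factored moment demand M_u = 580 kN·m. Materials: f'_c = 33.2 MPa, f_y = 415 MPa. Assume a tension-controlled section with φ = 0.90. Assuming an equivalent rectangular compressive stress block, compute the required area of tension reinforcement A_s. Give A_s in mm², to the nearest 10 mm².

M_n = M_u/φ = 580/0.90 = 644.444 kN·m.
With M_n = 0.85 f'_c a b (d − a/2), solve the quadratic for a:
a = d − √(d² − 2M_n/(0.85 f'_c b)) = 730 − √(730² − 2 × 644.444×10⁶/(0.85 × 33.2 × 370)) = 90.11 mm.
A_s = 0.85 f'_c a b / f_y = 0.85 × 33.2 × 90.11 × 370 / 415 = 2267.2 mm².

A_s ≈ 2270 mm²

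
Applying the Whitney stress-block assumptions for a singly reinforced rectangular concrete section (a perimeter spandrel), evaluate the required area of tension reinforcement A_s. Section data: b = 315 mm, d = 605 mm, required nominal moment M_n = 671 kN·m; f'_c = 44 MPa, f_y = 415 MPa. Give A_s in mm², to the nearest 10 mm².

A_s ≈ 2920 mm²

With M_n = 0.85 f'_c a b (d − a/2), solve the quadratic for a:
a = d − √(d² − 2M_n/(0.85 f'_c b)) = 605 − √(605² − 2 × 671×10⁶/(0.85 × 44 × 315)) = 102.89 mm.
A_s = 0.85 f'_c a b / f_y = 0.85 × 44 × 102.89 × 315 / 415 = 2920.8 mm².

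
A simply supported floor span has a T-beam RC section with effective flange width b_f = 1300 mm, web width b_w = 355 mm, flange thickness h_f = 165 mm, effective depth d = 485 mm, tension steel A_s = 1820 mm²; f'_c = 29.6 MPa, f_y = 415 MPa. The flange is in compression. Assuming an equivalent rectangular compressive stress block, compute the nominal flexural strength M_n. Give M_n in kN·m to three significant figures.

Tension: T = A_s f_y = 1820 × 415 = 755300 N.
Try a within the flange: a = T/(0.85 f'_c b_f) = 755300/(0.85 × 29.6 × 1300) = 23.09 mm.
Since a = 23.09 ≤ h_f = 165 mm, the stress block lies entirely in the flange; analyse as a rectangular beam of width b_f.
M_n = T(d − a/2) = 755300 × (485 − 11.545) = 357.60 × 10⁶ N·mm.
M_n = 357.60 kN·m.

M_n ≈ 358 kN·m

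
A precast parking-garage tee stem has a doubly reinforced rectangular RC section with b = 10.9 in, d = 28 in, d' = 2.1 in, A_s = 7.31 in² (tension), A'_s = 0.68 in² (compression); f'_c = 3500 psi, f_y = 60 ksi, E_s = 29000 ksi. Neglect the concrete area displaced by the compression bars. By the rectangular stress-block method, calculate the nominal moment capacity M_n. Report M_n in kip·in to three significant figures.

Assume both steels yield.
a = (A_s − A'_s) f_y/(0.85 f'_c b) = (7.31 − 0.68) × 60/(0.85 × 3.5 × 10.9) = 12.267 in.
c = a/β₁ = 12.267/0.85 = 14.432 in; ε'_s = 0.003(c − d')/c = 0.0026 ≥ ε_y = 0.0021, so the compression steel yields.
M_n = (A_s − A'_s) f_y (d − a/2) + A'_s f_y (d − d') = 397.8 × (28 − 6.1335) + 40.8 × (28 − 2.1) = 8698.5 + 1056.7 = 9755.2 kip·in.

M_n ≈ 9760 kip·in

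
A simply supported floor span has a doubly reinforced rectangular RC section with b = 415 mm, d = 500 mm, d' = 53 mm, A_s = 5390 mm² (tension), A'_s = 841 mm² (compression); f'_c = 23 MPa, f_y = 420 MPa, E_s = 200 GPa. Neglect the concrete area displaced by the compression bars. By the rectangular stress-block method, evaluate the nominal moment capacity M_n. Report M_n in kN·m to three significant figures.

Assume both tension and compression steel yield.
Net tension couple steel: A_s − A'_s = 4549 mm².
a = (A_s − A'_s) f_y / (0.85 f'_c b) = 1910580/(0.85 × 23 × 415) = 235.49 mm.
c = a/β₁ = 235.49/0.85 = 277.05 mm; ε'_s = 0.003(c − d')/c = 0.0024 ≥ f_y/E_s = 0.0021, so compression steel does yield.
M_n = (A_s − A'_s) f_y (d − a/2) + A'_s f_y (d − d') = [1910580 × (500 − 117.745) + 353220 × (500 − 53)] × 10⁻⁶ = 730.33 + 157.89 = 888.22 kN·m.

M_n ≈ 888 kN·m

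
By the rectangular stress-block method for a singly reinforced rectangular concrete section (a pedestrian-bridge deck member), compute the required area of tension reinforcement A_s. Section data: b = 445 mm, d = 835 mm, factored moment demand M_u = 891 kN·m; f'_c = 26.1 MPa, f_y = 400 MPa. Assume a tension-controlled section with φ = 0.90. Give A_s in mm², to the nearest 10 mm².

A_s ≈ 3210 mm²

M_n = M_u/φ = 891/0.90 = 990 kN·m.
With M_n = 0.85 f'_c a b (d − a/2), solve the quadratic for a:
a = d − √(d² − 2M_n/(0.85 f'_c b)) = 835 − √(835² − 2 × 990×10⁶/(0.85 × 26.1 × 445)) = 130.26 mm.
A_s = 0.85 f'_c a b / f_y = 0.85 × 26.1 × 130.26 × 445 / 400 = 3214.9 mm².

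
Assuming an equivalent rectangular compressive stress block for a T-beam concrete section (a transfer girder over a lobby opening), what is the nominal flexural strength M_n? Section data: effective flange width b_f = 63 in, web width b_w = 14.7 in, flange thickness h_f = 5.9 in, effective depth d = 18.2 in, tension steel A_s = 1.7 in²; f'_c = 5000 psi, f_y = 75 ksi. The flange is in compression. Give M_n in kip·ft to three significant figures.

Tension: T = A_s f_y = 1.7 × 75 = 127.5 kips.
Try a within the flange: a = T/(0.85 f'_c b_f) = 127.5/(0.85 × 5 × 63) = 0.476 in.
Since a = 0.476 ≤ h_f = 5.9 in, the stress block lies entirely in the flange; analyse as a rectangular beam of width b_f.
M_n = T(d − a/2) = 127.5 × (18.2 − 0.238) = 2290.2 kip·in.
M_n = 2290.2/12 = 190.85 kip·ft.

M_n ≈ 191 kip·ft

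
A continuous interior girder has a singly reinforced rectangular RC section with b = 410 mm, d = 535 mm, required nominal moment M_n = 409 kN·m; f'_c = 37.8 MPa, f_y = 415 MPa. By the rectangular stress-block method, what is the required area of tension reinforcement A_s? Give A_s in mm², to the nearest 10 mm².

With M_n = 0.85 f'_c a b (d − a/2), solve the quadratic for a:
a = d − √(d² − 2M_n/(0.85 f'_c b)) = 535 − √(535² − 2 × 409×10⁶/(0.85 × 37.8 × 410)) = 61.58 mm.
A_s = 0.85 f'_c a b / f_y = 0.85 × 37.8 × 61.58 × 410 / 415 = 1954.7 mm².

A_s ≈ 1950 mm²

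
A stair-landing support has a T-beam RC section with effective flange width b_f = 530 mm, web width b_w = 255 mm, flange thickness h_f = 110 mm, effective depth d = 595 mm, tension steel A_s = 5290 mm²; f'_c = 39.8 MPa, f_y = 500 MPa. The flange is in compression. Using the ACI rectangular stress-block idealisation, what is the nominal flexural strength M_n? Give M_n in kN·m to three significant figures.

M_n ≈ 1370 kN·m

Tension: T = A_s f_y = 5290 × 500 = 2645000 N.
Try a within the flange: a = T/(0.85 f'_c b_f) = 2645000/(0.85 × 39.8 × 530) = 147.52 mm.
a = 147.52 > h_f = 110 mm: the block extends into the web. Split into flange-overhang and web parts.
C_f = 0.85 f'_c (b_f − b_w) h_f = 0.85 × 39.8 × (530 − 255) × 110 = 1023358 N.
Remaining web compression depth: a_w = (T − C_f)/(0.85 f'_c b_w) = (2645000 − 1023358)/(0.85 × 39.8 × 255) = 187.98 mm.
M_n = C_f(d − h_f/2) + (T − C_f)(d − a_w/2) = 1023358 × (595 − 55) + 1621642 × (595 − 93.99) = 552.61 + 812.46 = 1365.07 × 10⁶ N·mm.
M_n = 1365.07 kN·m.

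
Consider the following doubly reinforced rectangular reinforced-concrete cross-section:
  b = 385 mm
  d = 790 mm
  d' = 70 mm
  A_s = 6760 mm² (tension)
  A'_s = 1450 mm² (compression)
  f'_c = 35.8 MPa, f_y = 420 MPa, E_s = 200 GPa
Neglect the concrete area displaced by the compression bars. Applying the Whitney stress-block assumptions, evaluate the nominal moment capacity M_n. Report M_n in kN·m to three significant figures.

M_n ≈ 1990 kN·m

Assume both tension and compression steel yield.
Net tension couple steel: A_s − A'_s = 5310 mm².
a = (A_s − A'_s) f_y / (0.85 f'_c b) = 2230200/(0.85 × 35.8 × 385) = 190.36 mm.
c = a/β₁ = 190.36/0.794 = 239.75 mm; ε'_s = 0.003(c − d')/c = 0.0021 ≥ f_y/E_s = 0.0021, so compression steel does yield.
M_n = (A_s − A'_s) f_y (d − a/2) + A'_s f_y (d − d') = [2230200 × (790 − 95.18) + 609000 × (790 − 70)] × 10⁻⁶ = 1549.59 + 438.48 = 1988.07 kN·m.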